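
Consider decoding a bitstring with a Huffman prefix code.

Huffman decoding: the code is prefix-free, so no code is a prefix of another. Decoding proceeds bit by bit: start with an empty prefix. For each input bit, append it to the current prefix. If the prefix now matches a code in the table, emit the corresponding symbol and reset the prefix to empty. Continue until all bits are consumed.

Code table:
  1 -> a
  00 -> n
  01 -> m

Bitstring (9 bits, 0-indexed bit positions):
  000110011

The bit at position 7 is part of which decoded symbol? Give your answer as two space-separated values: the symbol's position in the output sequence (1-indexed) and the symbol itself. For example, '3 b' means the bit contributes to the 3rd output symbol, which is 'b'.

Answer: 5 a

Derivation:
Bit 0: prefix='0' (no match yet)
Bit 1: prefix='00' -> emit 'n', reset
Bit 2: prefix='0' (no match yet)
Bit 3: prefix='01' -> emit 'm', reset
Bit 4: prefix='1' -> emit 'a', reset
Bit 5: prefix='0' (no match yet)
Bit 6: prefix='00' -> emit 'n', reset
Bit 7: prefix='1' -> emit 'a', reset
Bit 8: prefix='1' -> emit 'a', reset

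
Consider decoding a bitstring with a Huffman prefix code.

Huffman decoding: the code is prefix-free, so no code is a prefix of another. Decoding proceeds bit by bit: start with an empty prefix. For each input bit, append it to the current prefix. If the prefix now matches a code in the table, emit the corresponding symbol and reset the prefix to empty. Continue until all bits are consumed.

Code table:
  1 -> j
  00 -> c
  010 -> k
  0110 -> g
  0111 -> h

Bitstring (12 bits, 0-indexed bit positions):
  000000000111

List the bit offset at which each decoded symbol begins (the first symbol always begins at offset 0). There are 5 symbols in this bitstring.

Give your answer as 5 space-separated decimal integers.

Answer: 0 2 4 6 8

Derivation:
Bit 0: prefix='0' (no match yet)
Bit 1: prefix='00' -> emit 'c', reset
Bit 2: prefix='0' (no match yet)
Bit 3: prefix='00' -> emit 'c', reset
Bit 4: prefix='0' (no match yet)
Bit 5: prefix='00' -> emit 'c', reset
Bit 6: prefix='0' (no match yet)
Bit 7: prefix='00' -> emit 'c', reset
Bit 8: prefix='0' (no match yet)
Bit 9: prefix='01' (no match yet)
Bit 10: prefix='011' (no match yet)
Bit 11: prefix='0111' -> emit 'h', reset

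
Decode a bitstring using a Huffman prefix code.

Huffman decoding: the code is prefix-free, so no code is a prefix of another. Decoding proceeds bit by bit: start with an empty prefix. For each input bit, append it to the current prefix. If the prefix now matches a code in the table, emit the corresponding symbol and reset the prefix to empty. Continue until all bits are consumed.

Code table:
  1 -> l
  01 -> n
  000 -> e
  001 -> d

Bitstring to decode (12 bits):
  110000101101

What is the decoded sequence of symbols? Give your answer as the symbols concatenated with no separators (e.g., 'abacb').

Answer: llennln

Derivation:
Bit 0: prefix='1' -> emit 'l', reset
Bit 1: prefix='1' -> emit 'l', reset
Bit 2: prefix='0' (no match yet)
Bit 3: prefix='00' (no match yet)
Bit 4: prefix='000' -> emit 'e', reset
Bit 5: prefix='0' (no match yet)
Bit 6: prefix='01' -> emit 'n', reset
Bit 7: prefix='0' (no match yet)
Bit 8: prefix='01' -> emit 'n', reset
Bit 9: prefix='1' -> emit 'l', reset
Bit 10: prefix='0' (no match yet)
Bit 11: prefix='01' -> emit 'n', reset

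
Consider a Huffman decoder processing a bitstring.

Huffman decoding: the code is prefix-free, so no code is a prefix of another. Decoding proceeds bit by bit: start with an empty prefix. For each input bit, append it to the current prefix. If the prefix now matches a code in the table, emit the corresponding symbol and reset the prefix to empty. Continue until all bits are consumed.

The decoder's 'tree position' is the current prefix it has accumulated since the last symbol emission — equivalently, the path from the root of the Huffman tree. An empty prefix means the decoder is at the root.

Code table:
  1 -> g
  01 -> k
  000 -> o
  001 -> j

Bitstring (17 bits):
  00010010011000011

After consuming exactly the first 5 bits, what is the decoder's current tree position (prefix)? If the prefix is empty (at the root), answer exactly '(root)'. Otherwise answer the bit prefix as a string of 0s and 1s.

Bit 0: prefix='0' (no match yet)
Bit 1: prefix='00' (no match yet)
Bit 2: prefix='000' -> emit 'o', reset
Bit 3: prefix='1' -> emit 'g', reset
Bit 4: prefix='0' (no match yet)

Answer: 0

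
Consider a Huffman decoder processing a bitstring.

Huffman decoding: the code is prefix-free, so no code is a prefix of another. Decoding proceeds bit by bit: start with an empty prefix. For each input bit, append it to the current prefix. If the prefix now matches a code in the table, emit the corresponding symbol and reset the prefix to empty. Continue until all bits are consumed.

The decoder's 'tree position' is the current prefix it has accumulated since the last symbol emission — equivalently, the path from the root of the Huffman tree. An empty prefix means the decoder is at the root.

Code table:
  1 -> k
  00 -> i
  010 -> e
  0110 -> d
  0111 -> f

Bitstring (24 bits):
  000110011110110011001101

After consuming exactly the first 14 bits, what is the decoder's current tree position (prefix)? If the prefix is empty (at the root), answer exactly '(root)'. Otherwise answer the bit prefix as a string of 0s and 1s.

Bit 0: prefix='0' (no match yet)
Bit 1: prefix='00' -> emit 'i', reset
Bit 2: prefix='0' (no match yet)
Bit 3: prefix='01' (no match yet)
Bit 4: prefix='011' (no match yet)
Bit 5: prefix='0110' -> emit 'd', reset
Bit 6: prefix='0' (no match yet)
Bit 7: prefix='01' (no match yet)
Bit 8: prefix='011' (no match yet)
Bit 9: prefix='0111' -> emit 'f', reset
Bit 10: prefix='1' -> emit 'k', reset
Bit 11: prefix='0' (no match yet)
Bit 12: prefix='01' (no match yet)
Bit 13: prefix='011' (no match yet)

Answer: 011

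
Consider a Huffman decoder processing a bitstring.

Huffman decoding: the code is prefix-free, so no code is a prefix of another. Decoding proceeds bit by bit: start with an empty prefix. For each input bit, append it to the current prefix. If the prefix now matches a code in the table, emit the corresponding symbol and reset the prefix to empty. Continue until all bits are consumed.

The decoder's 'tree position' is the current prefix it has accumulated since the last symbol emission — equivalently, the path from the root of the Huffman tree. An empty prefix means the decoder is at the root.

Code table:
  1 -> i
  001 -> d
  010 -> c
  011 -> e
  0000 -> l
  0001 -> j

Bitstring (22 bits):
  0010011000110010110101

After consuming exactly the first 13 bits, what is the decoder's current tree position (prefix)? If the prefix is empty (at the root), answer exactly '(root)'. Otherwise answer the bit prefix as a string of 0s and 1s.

Answer: 0

Derivation:
Bit 0: prefix='0' (no match yet)
Bit 1: prefix='00' (no match yet)
Bit 2: prefix='001' -> emit 'd', reset
Bit 3: prefix='0' (no match yet)
Bit 4: prefix='00' (no match yet)
Bit 5: prefix='001' -> emit 'd', reset
Bit 6: prefix='1' -> emit 'i', reset
Bit 7: prefix='0' (no match yet)
Bit 8: prefix='00' (no match yet)
Bit 9: prefix='000' (no match yet)
Bit 10: prefix='0001' -> emit 'j', reset
Bit 11: prefix='1' -> emit 'i', reset
Bit 12: prefix='0' (no match yet)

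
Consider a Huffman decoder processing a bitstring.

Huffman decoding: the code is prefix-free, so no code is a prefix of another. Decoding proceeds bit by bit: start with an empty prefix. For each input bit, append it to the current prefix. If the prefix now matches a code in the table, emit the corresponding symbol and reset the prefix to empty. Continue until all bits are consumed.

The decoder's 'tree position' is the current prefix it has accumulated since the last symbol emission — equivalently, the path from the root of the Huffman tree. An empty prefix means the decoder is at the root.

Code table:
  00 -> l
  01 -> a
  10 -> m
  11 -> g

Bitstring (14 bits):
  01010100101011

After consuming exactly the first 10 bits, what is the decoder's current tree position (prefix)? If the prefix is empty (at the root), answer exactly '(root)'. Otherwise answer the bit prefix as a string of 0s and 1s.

Answer: (root)

Derivation:
Bit 0: prefix='0' (no match yet)
Bit 1: prefix='01' -> emit 'a', reset
Bit 2: prefix='0' (no match yet)
Bit 3: prefix='01' -> emit 'a', reset
Bit 4: prefix='0' (no match yet)
Bit 5: prefix='01' -> emit 'a', reset
Bit 6: prefix='0' (no match yet)
Bit 7: prefix='00' -> emit 'l', reset
Bit 8: prefix='1' (no match yet)
Bit 9: prefix='10' -> emit 'm', reset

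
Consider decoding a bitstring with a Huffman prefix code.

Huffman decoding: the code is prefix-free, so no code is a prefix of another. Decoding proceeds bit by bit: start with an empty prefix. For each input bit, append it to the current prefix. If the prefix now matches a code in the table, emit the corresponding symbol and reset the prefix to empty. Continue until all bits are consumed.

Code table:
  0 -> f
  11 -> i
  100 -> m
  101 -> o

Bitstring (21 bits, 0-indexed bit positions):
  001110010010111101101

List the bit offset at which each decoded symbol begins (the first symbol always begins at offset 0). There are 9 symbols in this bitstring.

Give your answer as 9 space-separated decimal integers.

Bit 0: prefix='0' -> emit 'f', reset
Bit 1: prefix='0' -> emit 'f', reset
Bit 2: prefix='1' (no match yet)
Bit 3: prefix='11' -> emit 'i', reset
Bit 4: prefix='1' (no match yet)
Bit 5: prefix='10' (no match yet)
Bit 6: prefix='100' -> emit 'm', reset
Bit 7: prefix='1' (no match yet)
Bit 8: prefix='10' (no match yet)
Bit 9: prefix='100' -> emit 'm', reset
Bit 10: prefix='1' (no match yet)
Bit 11: prefix='10' (no match yet)
Bit 12: prefix='101' -> emit 'o', reset
Bit 13: prefix='1' (no match yet)
Bit 14: prefix='11' -> emit 'i', reset
Bit 15: prefix='1' (no match yet)
Bit 16: prefix='10' (no match yet)
Bit 17: prefix='101' -> emit 'o', reset
Bit 18: prefix='1' (no match yet)
Bit 19: prefix='10' (no match yet)
Bit 20: prefix='101' -> emit 'o', reset

Answer: 0 1 2 4 7 10 13 15 18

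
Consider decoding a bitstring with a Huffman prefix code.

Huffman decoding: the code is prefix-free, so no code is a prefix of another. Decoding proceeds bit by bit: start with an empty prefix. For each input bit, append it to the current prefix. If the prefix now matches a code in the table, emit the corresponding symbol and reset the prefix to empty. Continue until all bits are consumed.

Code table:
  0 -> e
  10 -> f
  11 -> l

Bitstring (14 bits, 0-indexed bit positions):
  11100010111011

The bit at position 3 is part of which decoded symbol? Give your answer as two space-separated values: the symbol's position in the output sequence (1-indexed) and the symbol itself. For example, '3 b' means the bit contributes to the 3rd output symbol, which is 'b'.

Bit 0: prefix='1' (no match yet)
Bit 1: prefix='11' -> emit 'l', reset
Bit 2: prefix='1' (no match yet)
Bit 3: prefix='10' -> emit 'f', reset
Bit 4: prefix='0' -> emit 'e', reset
Bit 5: prefix='0' -> emit 'e', reset
Bit 6: prefix='1' (no match yet)
Bit 7: prefix='10' -> emit 'f', reset

Answer: 2 f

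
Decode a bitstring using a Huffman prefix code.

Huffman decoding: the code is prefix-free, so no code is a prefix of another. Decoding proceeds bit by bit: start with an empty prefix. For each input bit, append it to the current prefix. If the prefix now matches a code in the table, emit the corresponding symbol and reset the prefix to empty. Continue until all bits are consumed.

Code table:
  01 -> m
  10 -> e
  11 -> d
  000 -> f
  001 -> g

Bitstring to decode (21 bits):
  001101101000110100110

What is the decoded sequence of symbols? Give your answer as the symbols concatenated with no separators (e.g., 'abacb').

Bit 0: prefix='0' (no match yet)
Bit 1: prefix='00' (no match yet)
Bit 2: prefix='001' -> emit 'g', reset
Bit 3: prefix='1' (no match yet)
Bit 4: prefix='10' -> emit 'e', reset
Bit 5: prefix='1' (no match yet)
Bit 6: prefix='11' -> emit 'd', reset
Bit 7: prefix='0' (no match yet)
Bit 8: prefix='01' -> emit 'm', reset
Bit 9: prefix='0' (no match yet)
Bit 10: prefix='00' (no match yet)
Bit 11: prefix='000' -> emit 'f', reset
Bit 12: prefix='1' (no match yet)
Bit 13: prefix='11' -> emit 'd', reset
Bit 14: prefix='0' (no match yet)
Bit 15: prefix='01' -> emit 'm', reset
Bit 16: prefix='0' (no match yet)
Bit 17: prefix='00' (no match yet)
Bit 18: prefix='001' -> emit 'g', reset
Bit 19: prefix='1' (no match yet)
Bit 20: prefix='10' -> emit 'e', reset

Answer: gedmfdmge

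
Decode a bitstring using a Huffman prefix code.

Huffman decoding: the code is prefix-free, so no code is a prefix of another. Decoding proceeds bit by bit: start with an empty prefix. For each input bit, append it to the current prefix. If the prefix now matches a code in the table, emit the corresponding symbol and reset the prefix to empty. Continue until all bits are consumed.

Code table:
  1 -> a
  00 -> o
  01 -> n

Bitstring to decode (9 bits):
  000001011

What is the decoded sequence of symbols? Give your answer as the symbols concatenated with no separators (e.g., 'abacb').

Bit 0: prefix='0' (no match yet)
Bit 1: prefix='00' -> emit 'o', reset
Bit 2: prefix='0' (no match yet)
Bit 3: prefix='00' -> emit 'o', reset
Bit 4: prefix='0' (no match yet)
Bit 5: prefix='01' -> emit 'n', reset
Bit 6: prefix='0' (no match yet)
Bit 7: prefix='01' -> emit 'n', reset
Bit 8: prefix='1' -> emit 'a', reset

Answer: oonna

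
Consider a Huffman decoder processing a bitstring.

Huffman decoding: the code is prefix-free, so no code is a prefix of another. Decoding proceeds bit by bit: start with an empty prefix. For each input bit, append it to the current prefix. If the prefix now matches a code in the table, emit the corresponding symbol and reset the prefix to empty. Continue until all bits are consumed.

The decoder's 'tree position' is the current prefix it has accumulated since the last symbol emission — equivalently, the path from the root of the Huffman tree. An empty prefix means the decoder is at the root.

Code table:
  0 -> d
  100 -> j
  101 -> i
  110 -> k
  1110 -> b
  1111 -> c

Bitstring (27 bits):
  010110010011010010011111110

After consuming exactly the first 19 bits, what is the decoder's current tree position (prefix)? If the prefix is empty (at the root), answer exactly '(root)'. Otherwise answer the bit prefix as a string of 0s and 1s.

Answer: (root)

Derivation:
Bit 0: prefix='0' -> emit 'd', reset
Bit 1: prefix='1' (no match yet)
Bit 2: prefix='10' (no match yet)
Bit 3: prefix='101' -> emit 'i', reset
Bit 4: prefix='1' (no match yet)
Bit 5: prefix='10' (no match yet)
Bit 6: prefix='100' -> emit 'j', reset
Bit 7: prefix='1' (no match yet)
Bit 8: prefix='10' (no match yet)
Bit 9: prefix='100' -> emit 'j', reset
Bit 10: prefix='1' (no match yet)
Bit 11: prefix='11' (no match yet)
Bit 12: prefix='110' -> emit 'k', reset
Bit 13: prefix='1' (no match yet)
Bit 14: prefix='10' (no match yet)
Bit 15: prefix='100' -> emit 'j', reset
Bit 16: prefix='1' (no match yet)
Bit 17: prefix='10' (no match yet)
Bit 18: prefix='100' -> emit 'j', reset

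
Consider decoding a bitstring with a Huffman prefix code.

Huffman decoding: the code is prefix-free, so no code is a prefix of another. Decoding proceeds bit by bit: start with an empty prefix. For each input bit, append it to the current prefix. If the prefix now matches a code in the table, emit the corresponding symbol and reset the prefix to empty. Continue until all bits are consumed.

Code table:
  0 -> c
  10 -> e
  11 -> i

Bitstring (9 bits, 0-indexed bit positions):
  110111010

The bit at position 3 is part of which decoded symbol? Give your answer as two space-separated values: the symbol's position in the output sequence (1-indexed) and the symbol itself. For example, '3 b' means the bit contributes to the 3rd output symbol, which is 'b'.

Bit 0: prefix='1' (no match yet)
Bit 1: prefix='11' -> emit 'i', reset
Bit 2: prefix='0' -> emit 'c', reset
Bit 3: prefix='1' (no match yet)
Bit 4: prefix='11' -> emit 'i', reset
Bit 5: prefix='1' (no match yet)
Bit 6: prefix='10' -> emit 'e', reset
Bit 7: prefix='1' (no match yet)

Answer: 3 i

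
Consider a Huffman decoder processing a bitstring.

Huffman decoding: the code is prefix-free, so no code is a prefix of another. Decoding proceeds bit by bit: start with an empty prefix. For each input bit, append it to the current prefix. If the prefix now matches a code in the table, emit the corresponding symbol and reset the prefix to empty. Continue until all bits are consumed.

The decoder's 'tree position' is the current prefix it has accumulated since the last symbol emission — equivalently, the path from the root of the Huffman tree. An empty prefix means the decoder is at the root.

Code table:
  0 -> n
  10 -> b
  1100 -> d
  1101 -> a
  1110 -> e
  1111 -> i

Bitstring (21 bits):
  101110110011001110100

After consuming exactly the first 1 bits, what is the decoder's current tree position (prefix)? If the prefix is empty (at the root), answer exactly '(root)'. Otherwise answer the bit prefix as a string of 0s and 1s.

Answer: 1

Derivation:
Bit 0: prefix='1' (no match yet)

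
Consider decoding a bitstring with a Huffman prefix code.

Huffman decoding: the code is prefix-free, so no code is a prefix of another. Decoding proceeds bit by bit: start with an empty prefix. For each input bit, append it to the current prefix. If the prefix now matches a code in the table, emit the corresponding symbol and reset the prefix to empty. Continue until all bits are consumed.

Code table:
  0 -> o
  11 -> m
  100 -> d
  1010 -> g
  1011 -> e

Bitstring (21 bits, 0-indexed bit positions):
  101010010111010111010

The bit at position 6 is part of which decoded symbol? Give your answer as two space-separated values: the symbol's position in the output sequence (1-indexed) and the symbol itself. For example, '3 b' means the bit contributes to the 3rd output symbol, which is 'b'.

Bit 0: prefix='1' (no match yet)
Bit 1: prefix='10' (no match yet)
Bit 2: prefix='101' (no match yet)
Bit 3: prefix='1010' -> emit 'g', reset
Bit 4: prefix='1' (no match yet)
Bit 5: prefix='10' (no match yet)
Bit 6: prefix='100' -> emit 'd', reset
Bit 7: prefix='1' (no match yet)
Bit 8: prefix='10' (no match yet)
Bit 9: prefix='101' (no match yet)
Bit 10: prefix='1011' -> emit 'e', reset

Answer: 2 d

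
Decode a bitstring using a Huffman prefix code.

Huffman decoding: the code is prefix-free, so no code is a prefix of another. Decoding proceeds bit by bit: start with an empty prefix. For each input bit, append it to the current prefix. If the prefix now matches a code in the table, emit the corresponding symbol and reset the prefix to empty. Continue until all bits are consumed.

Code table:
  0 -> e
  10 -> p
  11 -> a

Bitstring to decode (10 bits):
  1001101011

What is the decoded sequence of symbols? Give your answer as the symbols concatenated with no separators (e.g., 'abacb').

Bit 0: prefix='1' (no match yet)
Bit 1: prefix='10' -> emit 'p', reset
Bit 2: prefix='0' -> emit 'e', reset
Bit 3: prefix='1' (no match yet)
Bit 4: prefix='11' -> emit 'a', reset
Bit 5: prefix='0' -> emit 'e', reset
Bit 6: prefix='1' (no match yet)
Bit 7: prefix='10' -> emit 'p', reset
Bit 8: prefix='1' (no match yet)
Bit 9: prefix='11' -> emit 'a', reset

Answer: peaepa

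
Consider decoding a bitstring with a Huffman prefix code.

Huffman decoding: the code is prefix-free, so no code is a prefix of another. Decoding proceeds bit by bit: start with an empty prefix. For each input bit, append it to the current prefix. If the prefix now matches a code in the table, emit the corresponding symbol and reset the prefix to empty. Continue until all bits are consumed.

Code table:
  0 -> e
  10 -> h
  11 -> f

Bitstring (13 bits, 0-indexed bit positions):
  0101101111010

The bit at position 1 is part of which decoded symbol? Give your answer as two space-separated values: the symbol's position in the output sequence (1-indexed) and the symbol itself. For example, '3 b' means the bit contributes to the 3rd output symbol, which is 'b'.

Answer: 2 h

Derivation:
Bit 0: prefix='0' -> emit 'e', reset
Bit 1: prefix='1' (no match yet)
Bit 2: prefix='10' -> emit 'h', reset
Bit 3: prefix='1' (no match yet)
Bit 4: prefix='11' -> emit 'f', reset
Bit 5: prefix='0' -> emit 'e', reset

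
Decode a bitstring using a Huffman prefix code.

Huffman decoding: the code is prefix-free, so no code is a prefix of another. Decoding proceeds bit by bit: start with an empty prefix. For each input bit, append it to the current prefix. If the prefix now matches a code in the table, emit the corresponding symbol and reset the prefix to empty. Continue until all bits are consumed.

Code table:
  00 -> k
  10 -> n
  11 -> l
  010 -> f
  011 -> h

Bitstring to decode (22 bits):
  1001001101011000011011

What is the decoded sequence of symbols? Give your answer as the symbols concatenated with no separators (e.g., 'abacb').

Answer: nfhflkklh

Derivation:
Bit 0: prefix='1' (no match yet)
Bit 1: prefix='10' -> emit 'n', reset
Bit 2: prefix='0' (no match yet)
Bit 3: prefix='01' (no match yet)
Bit 4: prefix='010' -> emit 'f', reset
Bit 5: prefix='0' (no match yet)
Bit 6: prefix='01' (no match yet)
Bit 7: prefix='011' -> emit 'h', reset
Bit 8: prefix='0' (no match yet)
Bit 9: prefix='01' (no match yet)
Bit 10: prefix='010' -> emit 'f', reset
Bit 11: prefix='1' (no match yet)
Bit 12: prefix='11' -> emit 'l', reset
Bit 13: prefix='0' (no match yet)
Bit 14: prefix='00' -> emit 'k', reset
Bit 15: prefix='0' (no match yet)
Bit 16: prefix='00' -> emit 'k', reset
Bit 17: prefix='1' (no match yet)
Bit 18: prefix='11' -> emit 'l', reset
Bit 19: prefix='0' (no match yet)
Bit 20: prefix='01' (no match yet)
Bit 21: prefix='011' -> emit 'h', reset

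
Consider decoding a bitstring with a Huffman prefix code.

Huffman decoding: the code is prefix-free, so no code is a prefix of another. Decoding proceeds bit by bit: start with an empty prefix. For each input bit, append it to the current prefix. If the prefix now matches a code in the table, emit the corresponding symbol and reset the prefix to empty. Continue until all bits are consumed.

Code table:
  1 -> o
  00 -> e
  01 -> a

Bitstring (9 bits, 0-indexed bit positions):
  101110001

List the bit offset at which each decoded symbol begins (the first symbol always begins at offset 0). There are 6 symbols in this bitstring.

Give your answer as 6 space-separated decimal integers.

Answer: 0 1 3 4 5 7

Derivation:
Bit 0: prefix='1' -> emit 'o', reset
Bit 1: prefix='0' (no match yet)
Bit 2: prefix='01' -> emit 'a', reset
Bit 3: prefix='1' -> emit 'o', reset
Bit 4: prefix='1' -> emit 'o', reset
Bit 5: prefix='0' (no match yet)
Bit 6: prefix='00' -> emit 'e', reset
Bit 7: prefix='0' (no match yet)
Bit 8: prefix='01' -> emit 'a', reset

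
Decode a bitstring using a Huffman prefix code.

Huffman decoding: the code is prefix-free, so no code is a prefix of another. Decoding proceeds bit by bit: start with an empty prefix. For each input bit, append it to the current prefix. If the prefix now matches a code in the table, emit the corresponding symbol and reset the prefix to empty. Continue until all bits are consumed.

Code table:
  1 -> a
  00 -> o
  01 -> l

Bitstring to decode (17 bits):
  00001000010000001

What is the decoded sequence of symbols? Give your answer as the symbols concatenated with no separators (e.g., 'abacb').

Answer: ooaooaoooa

Derivation:
Bit 0: prefix='0' (no match yet)
Bit 1: prefix='00' -> emit 'o', reset
Bit 2: prefix='0' (no match yet)
Bit 3: prefix='00' -> emit 'o', reset
Bit 4: prefix='1' -> emit 'a', reset
Bit 5: prefix='0' (no match yet)
Bit 6: prefix='00' -> emit 'o', reset
Bit 7: prefix='0' (no match yet)
Bit 8: prefix='00' -> emit 'o', reset
Bit 9: prefix='1' -> emit 'a', reset
Bit 10: prefix='0' (no match yet)
Bit 11: prefix='00' -> emit 'o', reset
Bit 12: prefix='0' (no match yet)
Bit 13: prefix='00' -> emit 'o', reset
Bit 14: prefix='0' (no match yet)
Bit 15: prefix='00' -> emit 'o', reset
Bit 16: prefix='1' -> emit 'a', reset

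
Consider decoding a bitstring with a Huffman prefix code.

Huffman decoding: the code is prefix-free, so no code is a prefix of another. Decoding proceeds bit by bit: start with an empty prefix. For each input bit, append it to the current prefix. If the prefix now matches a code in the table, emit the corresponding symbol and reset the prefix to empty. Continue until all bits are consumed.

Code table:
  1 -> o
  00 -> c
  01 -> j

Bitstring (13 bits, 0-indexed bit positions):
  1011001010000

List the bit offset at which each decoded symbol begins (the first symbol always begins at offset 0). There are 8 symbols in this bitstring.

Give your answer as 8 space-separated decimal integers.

Answer: 0 1 3 4 6 7 9 11

Derivation:
Bit 0: prefix='1' -> emit 'o', reset
Bit 1: prefix='0' (no match yet)
Bit 2: prefix='01' -> emit 'j', reset
Bit 3: prefix='1' -> emit 'o', reset
Bit 4: prefix='0' (no match yet)
Bit 5: prefix='00' -> emit 'c', reset
Bit 6: prefix='1' -> emit 'o', reset
Bit 7: prefix='0' (no match yet)
Bit 8: prefix='01' -> emit 'j', reset
Bit 9: prefix='0' (no match yet)
Bit 10: prefix='00' -> emit 'c', reset
Bit 11: prefix='0' (no match yet)
Bit 12: prefix='00' -> emit 'c', reset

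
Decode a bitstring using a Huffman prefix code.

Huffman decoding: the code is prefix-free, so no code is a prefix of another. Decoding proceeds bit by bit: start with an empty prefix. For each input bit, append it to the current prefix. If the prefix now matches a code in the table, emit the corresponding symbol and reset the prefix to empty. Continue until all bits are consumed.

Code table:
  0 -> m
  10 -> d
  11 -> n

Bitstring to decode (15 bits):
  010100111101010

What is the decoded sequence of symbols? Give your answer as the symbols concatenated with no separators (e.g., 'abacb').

Answer: mddmnnmdd

Derivation:
Bit 0: prefix='0' -> emit 'm', reset
Bit 1: prefix='1' (no match yet)
Bit 2: prefix='10' -> emit 'd', reset
Bit 3: prefix='1' (no match yet)
Bit 4: prefix='10' -> emit 'd', reset
Bit 5: prefix='0' -> emit 'm', reset
Bit 6: prefix='1' (no match yet)
Bit 7: prefix='11' -> emit 'n', reset
Bit 8: prefix='1' (no match yet)
Bit 9: prefix='11' -> emit 'n', reset
Bit 10: prefix='0' -> emit 'm', reset
Bit 11: prefix='1' (no match yet)
Bit 12: prefix='10' -> emit 'd', reset
Bit 13: prefix='1' (no match yet)
Bit 14: prefix='10' -> emit 'd', reset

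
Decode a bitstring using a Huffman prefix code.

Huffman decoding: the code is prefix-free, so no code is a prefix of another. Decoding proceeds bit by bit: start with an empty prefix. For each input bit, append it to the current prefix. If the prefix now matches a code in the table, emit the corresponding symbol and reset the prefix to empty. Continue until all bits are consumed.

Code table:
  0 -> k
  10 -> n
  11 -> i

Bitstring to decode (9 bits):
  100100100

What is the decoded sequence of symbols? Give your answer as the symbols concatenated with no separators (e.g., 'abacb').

Answer: nknknk

Derivation:
Bit 0: prefix='1' (no match yet)
Bit 1: prefix='10' -> emit 'n', reset
Bit 2: prefix='0' -> emit 'k', reset
Bit 3: prefix='1' (no match yet)
Bit 4: prefix='10' -> emit 'n', reset
Bit 5: prefix='0' -> emit 'k', reset
Bit 6: prefix='1' (no match yet)
Bit 7: prefix='10' -> emit 'n', reset
Bit 8: prefix='0' -> emit 'k', reset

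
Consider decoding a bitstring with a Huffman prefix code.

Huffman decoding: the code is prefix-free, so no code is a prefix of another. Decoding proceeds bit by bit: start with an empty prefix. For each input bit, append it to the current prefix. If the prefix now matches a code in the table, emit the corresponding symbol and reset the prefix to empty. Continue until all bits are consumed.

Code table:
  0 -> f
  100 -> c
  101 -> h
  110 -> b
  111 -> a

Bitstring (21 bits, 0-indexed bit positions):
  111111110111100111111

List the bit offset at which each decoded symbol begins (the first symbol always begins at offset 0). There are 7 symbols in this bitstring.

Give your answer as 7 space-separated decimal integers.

Answer: 0 3 6 9 12 15 18

Derivation:
Bit 0: prefix='1' (no match yet)
Bit 1: prefix='11' (no match yet)
Bit 2: prefix='111' -> emit 'a', reset
Bit 3: prefix='1' (no match yet)
Bit 4: prefix='11' (no match yet)
Bit 5: prefix='111' -> emit 'a', reset
Bit 6: prefix='1' (no match yet)
Bit 7: prefix='11' (no match yet)
Bit 8: prefix='110' -> emit 'b', reset
Bit 9: prefix='1' (no match yet)
Bit 10: prefix='11' (no match yet)
Bit 11: prefix='111' -> emit 'a', reset
Bit 12: prefix='1' (no match yet)
Bit 13: prefix='10' (no match yet)
Bit 14: prefix='100' -> emit 'c', reset
Bit 15: prefix='1' (no match yet)
Bit 16: prefix='11' (no match yet)
Bit 17: prefix='111' -> emit 'a', reset
Bit 18: prefix='1' (no match yet)
Bit 19: prefix='11' (no match yet)
Bit 20: prefix='111' -> emit 'a', reset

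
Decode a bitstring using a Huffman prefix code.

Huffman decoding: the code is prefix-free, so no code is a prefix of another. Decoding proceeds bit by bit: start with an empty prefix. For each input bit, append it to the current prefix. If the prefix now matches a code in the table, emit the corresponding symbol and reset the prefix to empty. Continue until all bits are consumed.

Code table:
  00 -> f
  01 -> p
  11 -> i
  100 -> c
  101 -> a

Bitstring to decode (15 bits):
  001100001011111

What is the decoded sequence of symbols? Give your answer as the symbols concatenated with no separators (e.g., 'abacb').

Answer: fiffaii

Derivation:
Bit 0: prefix='0' (no match yet)
Bit 1: prefix='00' -> emit 'f', reset
Bit 2: prefix='1' (no match yet)
Bit 3: prefix='11' -> emit 'i', reset
Bit 4: prefix='0' (no match yet)
Bit 5: prefix='00' -> emit 'f', reset
Bit 6: prefix='0' (no match yet)
Bit 7: prefix='00' -> emit 'f', reset
Bit 8: prefix='1' (no match yet)
Bit 9: prefix='10' (no match yet)
Bit 10: prefix='101' -> emit 'a', reset
Bit 11: prefix='1' (no match yet)
Bit 12: prefix='11' -> emit 'i', reset
Bit 13: prefix='1' (no match yet)
Bit 14: prefix='11' -> emit 'i', reset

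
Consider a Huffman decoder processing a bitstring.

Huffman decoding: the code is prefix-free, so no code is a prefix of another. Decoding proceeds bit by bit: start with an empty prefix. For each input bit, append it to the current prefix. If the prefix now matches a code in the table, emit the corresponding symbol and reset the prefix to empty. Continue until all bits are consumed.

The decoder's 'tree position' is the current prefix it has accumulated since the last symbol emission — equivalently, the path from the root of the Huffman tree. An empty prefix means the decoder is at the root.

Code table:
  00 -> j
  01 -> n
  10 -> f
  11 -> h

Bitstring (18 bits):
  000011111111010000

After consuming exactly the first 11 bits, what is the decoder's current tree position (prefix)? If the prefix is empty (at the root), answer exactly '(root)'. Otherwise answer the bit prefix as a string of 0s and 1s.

Answer: 1

Derivation:
Bit 0: prefix='0' (no match yet)
Bit 1: prefix='00' -> emit 'j', reset
Bit 2: prefix='0' (no match yet)
Bit 3: prefix='00' -> emit 'j', reset
Bit 4: prefix='1' (no match yet)
Bit 5: prefix='11' -> emit 'h', reset
Bit 6: prefix='1' (no match yet)
Bit 7: prefix='11' -> emit 'h', reset
Bit 8: prefix='1' (no match yet)
Bit 9: prefix='11' -> emit 'h', reset
Bit 10: prefix='1' (no match yet)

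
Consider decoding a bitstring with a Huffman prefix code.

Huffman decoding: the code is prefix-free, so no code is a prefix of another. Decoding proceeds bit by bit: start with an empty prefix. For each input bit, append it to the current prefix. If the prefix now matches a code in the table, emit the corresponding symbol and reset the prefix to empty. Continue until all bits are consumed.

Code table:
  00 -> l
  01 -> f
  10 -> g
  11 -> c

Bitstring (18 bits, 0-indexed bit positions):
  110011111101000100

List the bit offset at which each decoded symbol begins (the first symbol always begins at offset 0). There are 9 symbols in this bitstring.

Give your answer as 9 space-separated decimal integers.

Answer: 0 2 4 6 8 10 12 14 16

Derivation:
Bit 0: prefix='1' (no match yet)
Bit 1: prefix='11' -> emit 'c', reset
Bit 2: prefix='0' (no match yet)
Bit 3: prefix='00' -> emit 'l', reset
Bit 4: prefix='1' (no match yet)
Bit 5: prefix='11' -> emit 'c', reset
Bit 6: prefix='1' (no match yet)
Bit 7: prefix='11' -> emit 'c', reset
Bit 8: prefix='1' (no match yet)
Bit 9: prefix='11' -> emit 'c', reset
Bit 10: prefix='0' (no match yet)
Bit 11: prefix='01' -> emit 'f', reset
Bit 12: prefix='0' (no match yet)
Bit 13: prefix='00' -> emit 'l', reset
Bit 14: prefix='0' (no match yet)
Bit 15: prefix='01' -> emit 'f', reset
Bit 16: prefix='0' (no match yet)
Bit 17: prefix='00' -> emit 'l', reset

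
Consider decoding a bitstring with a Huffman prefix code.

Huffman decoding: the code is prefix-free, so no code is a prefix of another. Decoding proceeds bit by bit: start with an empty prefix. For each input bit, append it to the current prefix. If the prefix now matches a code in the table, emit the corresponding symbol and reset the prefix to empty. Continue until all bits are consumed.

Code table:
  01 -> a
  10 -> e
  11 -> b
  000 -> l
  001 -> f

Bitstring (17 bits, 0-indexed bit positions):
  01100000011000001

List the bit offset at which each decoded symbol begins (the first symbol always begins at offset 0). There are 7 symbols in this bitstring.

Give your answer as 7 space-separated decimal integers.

Answer: 0 2 4 7 10 12 15

Derivation:
Bit 0: prefix='0' (no match yet)
Bit 1: prefix='01' -> emit 'a', reset
Bit 2: prefix='1' (no match yet)
Bit 3: prefix='10' -> emit 'e', reset
Bit 4: prefix='0' (no match yet)
Bit 5: prefix='00' (no match yet)
Bit 6: prefix='000' -> emit 'l', reset
Bit 7: prefix='0' (no match yet)
Bit 8: prefix='00' (no match yet)
Bit 9: prefix='001' -> emit 'f', reset
Bit 10: prefix='1' (no match yet)
Bit 11: prefix='10' -> emit 'e', reset
Bit 12: prefix='0' (no match yet)
Bit 13: prefix='00' (no match yet)
Bit 14: prefix='000' -> emit 'l', reset
Bit 15: prefix='0' (no match yet)
Bit 16: prefix='01' -> emit 'a', reset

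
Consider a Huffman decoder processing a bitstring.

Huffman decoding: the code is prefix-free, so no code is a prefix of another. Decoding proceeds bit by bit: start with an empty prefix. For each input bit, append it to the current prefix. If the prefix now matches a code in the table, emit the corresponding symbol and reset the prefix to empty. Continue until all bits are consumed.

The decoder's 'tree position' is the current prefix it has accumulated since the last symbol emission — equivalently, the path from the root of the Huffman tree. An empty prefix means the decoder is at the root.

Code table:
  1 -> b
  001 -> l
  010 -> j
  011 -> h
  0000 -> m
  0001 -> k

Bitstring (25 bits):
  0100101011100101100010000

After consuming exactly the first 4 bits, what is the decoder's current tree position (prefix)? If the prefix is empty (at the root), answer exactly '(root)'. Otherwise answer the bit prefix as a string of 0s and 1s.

Answer: 0

Derivation:
Bit 0: prefix='0' (no match yet)
Bit 1: prefix='01' (no match yet)
Bit 2: prefix='010' -> emit 'j', reset
Bit 3: prefix='0' (no match yet)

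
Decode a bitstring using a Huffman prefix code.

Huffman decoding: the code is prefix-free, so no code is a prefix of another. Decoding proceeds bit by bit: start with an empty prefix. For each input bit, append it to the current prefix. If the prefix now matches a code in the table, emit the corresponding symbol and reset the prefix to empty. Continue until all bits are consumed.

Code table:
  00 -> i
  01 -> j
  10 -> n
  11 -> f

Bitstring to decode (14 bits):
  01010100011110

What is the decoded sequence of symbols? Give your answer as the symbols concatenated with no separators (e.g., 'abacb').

Answer: jjjijfn

Derivation:
Bit 0: prefix='0' (no match yet)
Bit 1: prefix='01' -> emit 'j', reset
Bit 2: prefix='0' (no match yet)
Bit 3: prefix='01' -> emit 'j', reset
Bit 4: prefix='0' (no match yet)
Bit 5: prefix='01' -> emit 'j', reset
Bit 6: prefix='0' (no match yet)
Bit 7: prefix='00' -> emit 'i', reset
Bit 8: prefix='0' (no match yet)
Bit 9: prefix='01' -> emit 'j', reset
Bit 10: prefix='1' (no match yet)
Bit 11: prefix='11' -> emit 'f', reset
Bit 12: prefix='1' (no match yet)
Bit 13: prefix='10' -> emit 'n', reset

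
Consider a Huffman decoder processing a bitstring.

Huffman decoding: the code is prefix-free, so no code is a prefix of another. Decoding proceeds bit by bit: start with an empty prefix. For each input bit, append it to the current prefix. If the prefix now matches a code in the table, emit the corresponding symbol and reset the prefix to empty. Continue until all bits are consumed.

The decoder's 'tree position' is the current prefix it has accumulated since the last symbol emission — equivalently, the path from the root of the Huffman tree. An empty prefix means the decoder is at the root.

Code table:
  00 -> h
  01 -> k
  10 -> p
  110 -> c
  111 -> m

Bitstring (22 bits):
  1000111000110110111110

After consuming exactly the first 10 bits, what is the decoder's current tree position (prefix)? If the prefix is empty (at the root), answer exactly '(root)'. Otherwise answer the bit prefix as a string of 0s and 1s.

Answer: 0

Derivation:
Bit 0: prefix='1' (no match yet)
Bit 1: prefix='10' -> emit 'p', reset
Bit 2: prefix='0' (no match yet)
Bit 3: prefix='00' -> emit 'h', reset
Bit 4: prefix='1' (no match yet)
Bit 5: prefix='11' (no match yet)
Bit 6: prefix='111' -> emit 'm', reset
Bit 7: prefix='0' (no match yet)
Bit 8: prefix='00' -> emit 'h', reset
Bit 9: prefix='0' (no match yet)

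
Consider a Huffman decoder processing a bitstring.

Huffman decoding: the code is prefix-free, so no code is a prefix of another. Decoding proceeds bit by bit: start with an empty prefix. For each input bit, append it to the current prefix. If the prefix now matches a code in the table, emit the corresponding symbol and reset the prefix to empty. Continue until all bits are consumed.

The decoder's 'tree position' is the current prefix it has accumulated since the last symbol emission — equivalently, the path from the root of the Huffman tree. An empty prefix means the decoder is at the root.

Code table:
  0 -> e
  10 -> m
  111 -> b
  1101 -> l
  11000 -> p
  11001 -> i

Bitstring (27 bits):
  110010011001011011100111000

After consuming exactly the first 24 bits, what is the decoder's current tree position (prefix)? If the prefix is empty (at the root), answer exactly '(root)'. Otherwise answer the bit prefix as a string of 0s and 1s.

Answer: 11

Derivation:
Bit 0: prefix='1' (no match yet)
Bit 1: prefix='11' (no match yet)
Bit 2: prefix='110' (no match yet)
Bit 3: prefix='1100' (no match yet)
Bit 4: prefix='11001' -> emit 'i', reset
Bit 5: prefix='0' -> emit 'e', reset
Bit 6: prefix='0' -> emit 'e', reset
Bit 7: prefix='1' (no match yet)
Bit 8: prefix='11' (no match yet)
Bit 9: prefix='110' (no match yet)
Bit 10: prefix='1100' (no match yet)
Bit 11: prefix='11001' -> emit 'i', reset
Bit 12: prefix='0' -> emit 'e', reset
Bit 13: prefix='1' (no match yet)
Bit 14: prefix='11' (no match yet)
Bit 15: prefix='110' (no match yet)
Bit 16: prefix='1101' -> emit 'l', reset
Bit 17: prefix='1' (no match yet)
Bit 18: prefix='11' (no match yet)
Bit 19: prefix='110' (no match yet)
Bit 20: prefix='1100' (no match yet)
Bit 21: prefix='11001' -> emit 'i', reset
Bit 22: prefix='1' (no match yet)
Bit 23: prefix='11' (no match yet)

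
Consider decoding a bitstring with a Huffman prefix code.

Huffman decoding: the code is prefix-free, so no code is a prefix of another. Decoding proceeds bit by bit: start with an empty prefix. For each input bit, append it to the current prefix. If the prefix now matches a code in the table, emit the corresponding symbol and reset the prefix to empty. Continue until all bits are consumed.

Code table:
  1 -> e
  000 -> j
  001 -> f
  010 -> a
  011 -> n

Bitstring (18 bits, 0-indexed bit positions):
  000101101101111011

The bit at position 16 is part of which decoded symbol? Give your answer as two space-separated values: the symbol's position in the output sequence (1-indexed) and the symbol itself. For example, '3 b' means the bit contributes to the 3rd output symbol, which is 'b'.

Answer: 8 n

Derivation:
Bit 0: prefix='0' (no match yet)
Bit 1: prefix='00' (no match yet)
Bit 2: prefix='000' -> emit 'j', reset
Bit 3: prefix='1' -> emit 'e', reset
Bit 4: prefix='0' (no match yet)
Bit 5: prefix='01' (no match yet)
Bit 6: prefix='011' -> emit 'n', reset
Bit 7: prefix='0' (no match yet)
Bit 8: prefix='01' (no match yet)
Bit 9: prefix='011' -> emit 'n', reset
Bit 10: prefix='0' (no match yet)
Bit 11: prefix='01' (no match yet)
Bit 12: prefix='011' -> emit 'n', reset
Bit 13: prefix='1' -> emit 'e', reset
Bit 14: prefix='1' -> emit 'e', reset
Bit 15: prefix='0' (no match yet)
Bit 16: prefix='01' (no match yet)
Bit 17: prefix='011' -> emit 'n', reset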